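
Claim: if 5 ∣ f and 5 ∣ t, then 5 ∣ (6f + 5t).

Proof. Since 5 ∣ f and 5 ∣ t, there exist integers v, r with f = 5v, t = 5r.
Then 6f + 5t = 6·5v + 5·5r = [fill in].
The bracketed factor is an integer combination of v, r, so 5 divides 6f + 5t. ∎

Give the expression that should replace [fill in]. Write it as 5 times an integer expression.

Pull the common 5 out of every term: 6·5v + 5·5r = 5(5r + 6v).
5r + 6v is an integer, which exhibits the divisibility.

5(5r + 6v)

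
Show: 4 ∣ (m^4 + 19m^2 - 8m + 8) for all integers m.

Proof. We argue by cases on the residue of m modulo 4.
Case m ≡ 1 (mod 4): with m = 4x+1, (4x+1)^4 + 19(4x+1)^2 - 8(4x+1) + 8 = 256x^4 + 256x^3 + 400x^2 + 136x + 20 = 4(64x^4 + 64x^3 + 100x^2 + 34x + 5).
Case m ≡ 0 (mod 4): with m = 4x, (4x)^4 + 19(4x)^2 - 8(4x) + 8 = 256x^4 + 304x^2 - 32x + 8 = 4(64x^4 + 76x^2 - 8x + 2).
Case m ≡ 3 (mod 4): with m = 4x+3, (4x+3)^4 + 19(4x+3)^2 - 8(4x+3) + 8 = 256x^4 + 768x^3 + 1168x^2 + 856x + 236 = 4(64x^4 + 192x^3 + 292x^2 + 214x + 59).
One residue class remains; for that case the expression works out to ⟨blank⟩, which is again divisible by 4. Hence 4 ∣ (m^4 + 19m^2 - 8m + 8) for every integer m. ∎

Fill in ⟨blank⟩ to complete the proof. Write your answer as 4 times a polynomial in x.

4(64x^4 + 128x^3 + 172x^2 + 100x + 21)

Only m ≡ 2 (mod 4) is unaccounted for. Put m = 4x+2:
(4x+2)^4 + 19(4x+2)^2 - 8(4x+2) + 8 expands to 256x^4 + 512x^3 + 688x^2 + 400x + 84,
and factoring out 4 leaves 4(64x^4 + 128x^3 + 172x^2 + 100x + 21).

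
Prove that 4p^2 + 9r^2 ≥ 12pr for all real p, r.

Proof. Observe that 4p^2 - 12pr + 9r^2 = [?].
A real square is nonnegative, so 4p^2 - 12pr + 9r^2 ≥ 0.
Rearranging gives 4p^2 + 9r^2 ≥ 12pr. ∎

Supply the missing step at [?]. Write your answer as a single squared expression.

(2p - 3r)^2

4p^2 - 12pr + 9r^2 is a perfect-square trinomial: the outer terms are (2p)^2 and (3r)^2, and the cross term is -2·2p·3r.
So 4p^2 - 12pr + 9r^2 = (2p - 3r)^2 ≥ 0.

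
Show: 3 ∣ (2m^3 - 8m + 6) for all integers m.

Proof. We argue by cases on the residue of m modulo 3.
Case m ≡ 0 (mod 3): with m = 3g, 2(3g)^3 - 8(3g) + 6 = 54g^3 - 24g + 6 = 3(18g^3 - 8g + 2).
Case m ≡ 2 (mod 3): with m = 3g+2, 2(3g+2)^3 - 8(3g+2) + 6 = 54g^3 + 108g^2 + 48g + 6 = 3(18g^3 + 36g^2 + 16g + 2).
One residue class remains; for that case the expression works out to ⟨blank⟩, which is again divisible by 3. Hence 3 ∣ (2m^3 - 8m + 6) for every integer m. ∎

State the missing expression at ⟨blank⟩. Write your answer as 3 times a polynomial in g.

3(18g^3 + 18g^2 - 2g)

The residues treated are {0, 2}, so the missing case is m ≡ 1 (mod 3); write m = 3g+1.
Then 2(3g+1)^3 - 8(3g+1) + 6 = 54g^3 + 54g^2 - 6g = 3(18g^3 + 18g^2 - 2g).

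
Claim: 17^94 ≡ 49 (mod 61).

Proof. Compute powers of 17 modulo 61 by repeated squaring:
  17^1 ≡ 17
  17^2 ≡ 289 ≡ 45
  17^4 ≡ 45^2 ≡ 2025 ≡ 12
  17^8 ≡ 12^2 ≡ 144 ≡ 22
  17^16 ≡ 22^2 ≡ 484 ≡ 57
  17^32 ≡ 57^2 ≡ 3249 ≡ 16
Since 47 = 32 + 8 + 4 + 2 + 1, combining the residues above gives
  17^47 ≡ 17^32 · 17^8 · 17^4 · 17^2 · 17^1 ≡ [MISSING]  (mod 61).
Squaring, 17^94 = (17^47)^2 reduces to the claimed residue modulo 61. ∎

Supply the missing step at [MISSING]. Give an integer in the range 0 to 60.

17^32 · 17^8 · 17^4 · 17^2 · 17^1 ≡ 16 · 22 · 12 · 45 · 17 = 3231360.
3231360 mod 61 = 7, so 17^47 ≡ 7 (mod 61).

7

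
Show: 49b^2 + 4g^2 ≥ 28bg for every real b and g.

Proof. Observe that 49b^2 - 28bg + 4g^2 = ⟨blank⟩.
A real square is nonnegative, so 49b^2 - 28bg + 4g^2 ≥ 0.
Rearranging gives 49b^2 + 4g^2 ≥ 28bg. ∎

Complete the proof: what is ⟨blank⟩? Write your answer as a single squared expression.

(7b - 2g)^2

The leading and trailing coefficients are 7^2 and 2^2, and 28 = 2·7·2, so the trinomial is (7b - 2g)^2.
Hence 49b^2 - 28bg + 4g^2 ≥ 0.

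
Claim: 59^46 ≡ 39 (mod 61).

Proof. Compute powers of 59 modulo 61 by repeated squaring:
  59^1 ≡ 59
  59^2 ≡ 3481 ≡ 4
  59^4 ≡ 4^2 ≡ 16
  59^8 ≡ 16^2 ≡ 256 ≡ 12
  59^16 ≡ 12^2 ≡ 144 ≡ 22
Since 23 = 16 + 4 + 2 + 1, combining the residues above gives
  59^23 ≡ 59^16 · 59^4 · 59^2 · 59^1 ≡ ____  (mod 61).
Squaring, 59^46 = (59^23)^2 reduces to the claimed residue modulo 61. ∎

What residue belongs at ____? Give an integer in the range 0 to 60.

Multiply the listed residues: 22 · 16 · 4 · 59 = 352 → 1408 → 83072.
Reducing modulo 61: 83072 = 1361·61 + 51, so 59^23 ≡ 51.

51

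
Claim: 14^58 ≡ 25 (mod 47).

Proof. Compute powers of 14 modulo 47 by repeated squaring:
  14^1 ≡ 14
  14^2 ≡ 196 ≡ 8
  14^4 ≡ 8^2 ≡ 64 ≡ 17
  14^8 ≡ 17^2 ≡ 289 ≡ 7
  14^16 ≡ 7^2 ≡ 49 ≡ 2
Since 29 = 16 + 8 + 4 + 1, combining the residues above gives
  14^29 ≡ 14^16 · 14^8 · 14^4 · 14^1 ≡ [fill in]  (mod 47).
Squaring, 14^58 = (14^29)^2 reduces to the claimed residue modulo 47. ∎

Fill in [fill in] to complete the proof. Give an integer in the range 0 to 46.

42

Multiply the listed residues: 2 · 7 · 17 · 14 = 14 → 238 → 3332.
Reducing modulo 47: 3332 = 70·47 + 42, so 14^29 ≡ 42.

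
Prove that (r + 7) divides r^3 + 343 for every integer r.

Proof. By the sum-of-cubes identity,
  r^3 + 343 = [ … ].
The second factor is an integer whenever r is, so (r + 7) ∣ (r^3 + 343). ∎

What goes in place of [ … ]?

Polynomial division of r^3 + 343 by r + 7 leaves remainder 0 and quotient r^2 - 7r + 49.
Hence r^3 + 343 = (r + 7)(r^2 - 7r + 49).

(r + 7)(r^2 - 7r + 49)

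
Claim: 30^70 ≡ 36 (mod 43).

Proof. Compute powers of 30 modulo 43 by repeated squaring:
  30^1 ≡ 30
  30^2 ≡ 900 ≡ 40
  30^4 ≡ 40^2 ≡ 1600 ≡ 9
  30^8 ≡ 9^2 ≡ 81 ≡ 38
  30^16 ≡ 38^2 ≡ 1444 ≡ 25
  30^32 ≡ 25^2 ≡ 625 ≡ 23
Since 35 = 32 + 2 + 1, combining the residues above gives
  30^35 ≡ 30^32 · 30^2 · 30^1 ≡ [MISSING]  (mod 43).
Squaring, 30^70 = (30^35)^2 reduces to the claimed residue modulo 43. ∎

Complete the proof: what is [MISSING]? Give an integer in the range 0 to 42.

37

30^32 · 30^2 · 30^1 ≡ 23 · 40 · 30 = 27600.
27600 mod 43 = 37, so 30^35 ≡ 37 (mod 43).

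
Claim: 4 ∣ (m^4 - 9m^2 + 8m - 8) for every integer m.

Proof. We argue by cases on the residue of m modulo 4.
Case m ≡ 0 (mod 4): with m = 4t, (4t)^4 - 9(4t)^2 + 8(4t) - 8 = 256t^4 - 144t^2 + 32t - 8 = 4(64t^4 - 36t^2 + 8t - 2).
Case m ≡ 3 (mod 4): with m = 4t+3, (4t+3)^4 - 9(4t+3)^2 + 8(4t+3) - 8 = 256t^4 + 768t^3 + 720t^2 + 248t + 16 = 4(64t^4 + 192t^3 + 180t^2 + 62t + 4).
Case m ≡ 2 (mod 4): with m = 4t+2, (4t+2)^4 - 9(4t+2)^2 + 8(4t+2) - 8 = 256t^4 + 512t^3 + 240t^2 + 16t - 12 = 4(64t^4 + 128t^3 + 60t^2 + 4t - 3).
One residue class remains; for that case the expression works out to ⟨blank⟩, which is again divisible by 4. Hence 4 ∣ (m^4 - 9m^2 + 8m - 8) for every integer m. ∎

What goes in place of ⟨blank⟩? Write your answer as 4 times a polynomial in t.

Only m ≡ 1 (mod 4) is unaccounted for. Put m = 4t+1:
(4t+1)^4 - 9(4t+1)^2 + 8(4t+1) - 8 expands to 256t^4 + 256t^3 - 48t^2 - 24t - 8,
and factoring out 4 leaves 4(64t^4 + 64t^3 - 12t^2 - 6t - 2).

4(64t^4 + 64t^3 - 12t^2 - 6t - 2)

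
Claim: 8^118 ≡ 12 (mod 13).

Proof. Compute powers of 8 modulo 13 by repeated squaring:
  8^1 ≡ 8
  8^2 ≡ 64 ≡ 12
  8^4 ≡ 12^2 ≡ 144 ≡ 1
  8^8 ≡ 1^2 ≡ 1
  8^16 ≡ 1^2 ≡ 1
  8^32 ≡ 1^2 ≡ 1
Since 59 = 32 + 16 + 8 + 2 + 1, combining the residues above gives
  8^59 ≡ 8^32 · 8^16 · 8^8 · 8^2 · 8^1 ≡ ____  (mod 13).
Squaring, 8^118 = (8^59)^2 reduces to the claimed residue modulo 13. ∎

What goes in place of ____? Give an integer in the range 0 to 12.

Multiply the listed residues: 1 · 1 · 1 · 12 · 8 = 1 → 1 → 12 → 96.
Reducing modulo 13: 96 = 7·13 + 5, so 8^59 ≡ 5.

5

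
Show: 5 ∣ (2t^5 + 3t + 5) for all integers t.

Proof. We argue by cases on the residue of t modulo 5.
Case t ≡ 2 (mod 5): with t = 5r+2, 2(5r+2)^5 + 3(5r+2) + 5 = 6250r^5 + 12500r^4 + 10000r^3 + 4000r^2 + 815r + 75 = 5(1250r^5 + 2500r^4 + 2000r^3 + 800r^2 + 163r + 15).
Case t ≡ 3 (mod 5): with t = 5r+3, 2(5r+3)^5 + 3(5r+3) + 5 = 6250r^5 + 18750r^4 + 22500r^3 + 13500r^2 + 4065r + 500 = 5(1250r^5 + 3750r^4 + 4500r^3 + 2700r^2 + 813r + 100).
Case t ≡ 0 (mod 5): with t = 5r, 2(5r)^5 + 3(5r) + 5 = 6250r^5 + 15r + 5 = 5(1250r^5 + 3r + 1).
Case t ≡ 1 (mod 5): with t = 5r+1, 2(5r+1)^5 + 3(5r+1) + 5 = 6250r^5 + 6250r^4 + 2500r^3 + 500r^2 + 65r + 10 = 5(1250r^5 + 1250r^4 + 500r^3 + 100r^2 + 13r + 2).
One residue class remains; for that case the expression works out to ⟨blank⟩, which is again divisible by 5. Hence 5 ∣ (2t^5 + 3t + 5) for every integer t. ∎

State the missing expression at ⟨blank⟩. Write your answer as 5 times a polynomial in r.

Only t ≡ 4 (mod 5) is unaccounted for. Put t = 5r+4:
2(5r+4)^5 + 3(5r+4) + 5 expands to 6250r^5 + 25000r^4 + 40000r^3 + 32000r^2 + 12815r + 2065,
and factoring out 5 leaves 5(1250r^5 + 5000r^4 + 8000r^3 + 6400r^2 + 2563r + 413).

5(1250r^5 + 5000r^4 + 8000r^3 + 6400r^2 + 2563r + 413)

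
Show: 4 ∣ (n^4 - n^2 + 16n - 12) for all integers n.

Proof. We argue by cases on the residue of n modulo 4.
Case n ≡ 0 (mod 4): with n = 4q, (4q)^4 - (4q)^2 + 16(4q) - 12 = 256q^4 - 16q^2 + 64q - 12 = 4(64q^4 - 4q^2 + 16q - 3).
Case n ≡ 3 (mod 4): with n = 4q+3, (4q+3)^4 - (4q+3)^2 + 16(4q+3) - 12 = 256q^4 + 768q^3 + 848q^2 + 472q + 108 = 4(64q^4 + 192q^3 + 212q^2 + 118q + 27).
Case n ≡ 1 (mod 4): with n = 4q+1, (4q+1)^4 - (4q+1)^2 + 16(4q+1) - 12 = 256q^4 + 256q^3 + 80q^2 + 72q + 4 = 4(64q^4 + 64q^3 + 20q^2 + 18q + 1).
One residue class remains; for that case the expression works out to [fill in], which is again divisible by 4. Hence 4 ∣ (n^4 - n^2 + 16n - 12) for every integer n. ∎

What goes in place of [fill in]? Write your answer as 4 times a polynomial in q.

4(64q^4 + 128q^3 + 92q^2 + 44q + 8)

The residues treated are {0, 3, 1}, so the missing case is n ≡ 2 (mod 4); write n = 4q+2.
Then (4q+2)^4 - (4q+2)^2 + 16(4q+2) - 12 = 256q^4 + 512q^3 + 368q^2 + 176q + 32 = 4(64q^4 + 128q^3 + 92q^2 + 44q + 8).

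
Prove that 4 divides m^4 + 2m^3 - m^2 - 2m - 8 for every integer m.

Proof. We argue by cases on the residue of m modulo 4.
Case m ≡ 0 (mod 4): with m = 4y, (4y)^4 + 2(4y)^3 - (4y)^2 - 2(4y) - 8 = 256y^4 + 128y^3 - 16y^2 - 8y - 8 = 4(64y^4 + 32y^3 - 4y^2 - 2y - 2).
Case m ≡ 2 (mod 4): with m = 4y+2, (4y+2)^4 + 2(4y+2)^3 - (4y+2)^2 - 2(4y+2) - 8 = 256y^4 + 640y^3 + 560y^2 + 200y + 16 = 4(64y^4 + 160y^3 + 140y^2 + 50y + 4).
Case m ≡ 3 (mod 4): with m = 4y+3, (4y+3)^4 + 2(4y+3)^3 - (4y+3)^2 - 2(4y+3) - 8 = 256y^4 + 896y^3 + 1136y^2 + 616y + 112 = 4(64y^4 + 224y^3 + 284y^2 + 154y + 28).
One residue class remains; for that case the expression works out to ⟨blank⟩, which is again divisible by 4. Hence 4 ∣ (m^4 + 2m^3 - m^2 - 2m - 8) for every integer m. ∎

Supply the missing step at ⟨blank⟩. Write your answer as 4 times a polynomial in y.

4(64y^4 + 96y^3 + 44y^2 + 6y - 2)

The residues treated are {0, 2, 3}, so the missing case is m ≡ 1 (mod 4); write m = 4y+1.
Then (4y+1)^4 + 2(4y+1)^3 - (4y+1)^2 - 2(4y+1) - 8 = 256y^4 + 384y^3 + 176y^2 + 24y - 8 = 4(64y^4 + 96y^3 + 44y^2 + 6y - 2).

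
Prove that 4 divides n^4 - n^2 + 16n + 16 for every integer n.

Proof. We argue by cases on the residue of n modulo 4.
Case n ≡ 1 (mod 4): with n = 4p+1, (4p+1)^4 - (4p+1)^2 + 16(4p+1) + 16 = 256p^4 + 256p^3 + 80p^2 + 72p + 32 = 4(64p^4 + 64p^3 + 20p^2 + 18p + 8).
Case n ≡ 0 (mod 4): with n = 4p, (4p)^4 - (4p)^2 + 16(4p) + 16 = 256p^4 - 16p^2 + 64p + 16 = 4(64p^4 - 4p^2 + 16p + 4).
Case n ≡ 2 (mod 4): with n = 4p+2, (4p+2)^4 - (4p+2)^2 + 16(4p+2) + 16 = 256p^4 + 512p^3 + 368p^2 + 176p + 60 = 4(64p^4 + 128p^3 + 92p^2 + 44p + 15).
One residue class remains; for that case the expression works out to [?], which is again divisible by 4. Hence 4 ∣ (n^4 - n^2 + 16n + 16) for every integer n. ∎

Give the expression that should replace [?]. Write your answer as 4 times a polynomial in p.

4(64p^4 + 192p^3 + 212p^2 + 118p + 34)

Only n ≡ 3 (mod 4) is unaccounted for. Put n = 4p+3:
(4p+3)^4 - (4p+3)^2 + 16(4p+3) + 16 expands to 256p^4 + 768p^3 + 848p^2 + 472p + 136,
and factoring out 4 leaves 4(64p^4 + 192p^3 + 212p^2 + 118p + 34).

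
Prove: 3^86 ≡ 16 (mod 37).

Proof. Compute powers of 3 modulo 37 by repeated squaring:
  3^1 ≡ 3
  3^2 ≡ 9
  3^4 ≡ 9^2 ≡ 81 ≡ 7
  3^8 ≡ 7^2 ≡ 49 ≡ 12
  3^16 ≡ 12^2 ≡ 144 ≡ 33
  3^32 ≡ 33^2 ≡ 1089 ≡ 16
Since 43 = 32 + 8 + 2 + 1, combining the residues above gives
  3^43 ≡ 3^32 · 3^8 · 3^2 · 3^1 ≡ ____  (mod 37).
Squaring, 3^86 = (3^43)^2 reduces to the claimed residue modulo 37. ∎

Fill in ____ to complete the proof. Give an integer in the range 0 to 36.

Multiply the listed residues: 16 · 12 · 9 · 3 = 192 → 1728 → 5184.
Reducing modulo 37: 5184 = 140·37 + 4, so 3^43 ≡ 4.

4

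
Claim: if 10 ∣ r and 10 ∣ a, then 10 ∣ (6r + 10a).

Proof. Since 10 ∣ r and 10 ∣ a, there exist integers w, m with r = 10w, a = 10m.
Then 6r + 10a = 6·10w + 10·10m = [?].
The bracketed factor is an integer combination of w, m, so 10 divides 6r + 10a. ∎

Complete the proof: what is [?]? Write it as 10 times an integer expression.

Pull the common 10 out of every term: 6·10w + 10·10m = 10(10m + 6w).
10m + 6w is an integer, which exhibits the divisibility.

10(10m + 6w)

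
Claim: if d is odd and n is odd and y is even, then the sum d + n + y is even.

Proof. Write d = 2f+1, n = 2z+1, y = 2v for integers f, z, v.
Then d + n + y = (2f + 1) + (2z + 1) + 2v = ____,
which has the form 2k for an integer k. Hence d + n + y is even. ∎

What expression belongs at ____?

Expanding: (2f + 1) + (2z + 1) + 2v = 2f + 2v + 2z + 2.
Every term is even; pulling out the factor of 2 gives 2(f + v + z + 1).

2(f + v + z + 1)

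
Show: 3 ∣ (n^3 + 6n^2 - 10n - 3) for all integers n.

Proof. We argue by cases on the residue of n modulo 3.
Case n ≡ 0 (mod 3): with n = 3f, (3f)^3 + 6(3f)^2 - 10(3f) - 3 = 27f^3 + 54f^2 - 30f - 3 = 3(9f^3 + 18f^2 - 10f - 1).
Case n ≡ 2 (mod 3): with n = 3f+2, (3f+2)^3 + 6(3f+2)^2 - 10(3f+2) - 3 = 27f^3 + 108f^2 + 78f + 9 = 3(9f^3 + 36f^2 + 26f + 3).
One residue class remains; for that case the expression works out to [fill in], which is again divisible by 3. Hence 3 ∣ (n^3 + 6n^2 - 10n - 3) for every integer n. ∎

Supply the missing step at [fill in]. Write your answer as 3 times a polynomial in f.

3(9f^3 + 27f^2 + 5f - 2)

Only n ≡ 1 (mod 3) is unaccounted for. Put n = 3f+1:
(3f+1)^3 + 6(3f+1)^2 - 10(3f+1) - 3 expands to 27f^3 + 81f^2 + 15f - 6,
and factoring out 3 leaves 3(9f^3 + 27f^2 + 5f - 2).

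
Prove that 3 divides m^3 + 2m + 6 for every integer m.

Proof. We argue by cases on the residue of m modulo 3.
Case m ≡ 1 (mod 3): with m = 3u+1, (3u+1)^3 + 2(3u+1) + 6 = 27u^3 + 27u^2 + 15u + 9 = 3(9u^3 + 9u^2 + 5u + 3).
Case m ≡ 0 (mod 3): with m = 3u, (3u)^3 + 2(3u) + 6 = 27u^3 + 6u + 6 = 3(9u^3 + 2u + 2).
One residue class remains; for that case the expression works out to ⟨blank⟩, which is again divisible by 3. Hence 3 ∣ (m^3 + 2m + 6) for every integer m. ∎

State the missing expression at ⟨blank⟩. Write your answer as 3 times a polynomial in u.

3(9u^3 + 18u^2 + 14u + 6)

Only m ≡ 2 (mod 3) is unaccounted for. Put m = 3u+2:
(3u+2)^3 + 2(3u+2) + 6 expands to 27u^3 + 54u^2 + 42u + 18,
and factoring out 3 leaves 3(9u^3 + 18u^2 + 14u + 6).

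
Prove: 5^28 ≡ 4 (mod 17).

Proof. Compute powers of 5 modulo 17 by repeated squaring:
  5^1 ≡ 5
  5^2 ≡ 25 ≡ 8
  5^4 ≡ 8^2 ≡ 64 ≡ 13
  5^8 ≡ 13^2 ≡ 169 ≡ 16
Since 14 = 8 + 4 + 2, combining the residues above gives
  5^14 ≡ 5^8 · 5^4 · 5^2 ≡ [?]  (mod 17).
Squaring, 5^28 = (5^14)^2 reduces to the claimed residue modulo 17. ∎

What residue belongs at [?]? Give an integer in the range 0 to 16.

Multiply the listed residues: 16 · 13 · 8 = 208 → 1664.
Reducing modulo 17: 1664 = 97·17 + 15, so 5^14 ≡ 15.

15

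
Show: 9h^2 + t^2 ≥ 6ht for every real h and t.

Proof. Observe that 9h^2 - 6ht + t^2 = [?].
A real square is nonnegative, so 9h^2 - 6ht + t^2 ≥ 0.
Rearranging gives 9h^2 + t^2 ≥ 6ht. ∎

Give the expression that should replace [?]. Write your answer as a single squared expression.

The leading and trailing coefficients are 3^2 and 1^2, and 6 = 2·3·1, so the trinomial is (3h - t)^2.
Hence 9h^2 - 6ht + t^2 ≥ 0.

(3h - t)^2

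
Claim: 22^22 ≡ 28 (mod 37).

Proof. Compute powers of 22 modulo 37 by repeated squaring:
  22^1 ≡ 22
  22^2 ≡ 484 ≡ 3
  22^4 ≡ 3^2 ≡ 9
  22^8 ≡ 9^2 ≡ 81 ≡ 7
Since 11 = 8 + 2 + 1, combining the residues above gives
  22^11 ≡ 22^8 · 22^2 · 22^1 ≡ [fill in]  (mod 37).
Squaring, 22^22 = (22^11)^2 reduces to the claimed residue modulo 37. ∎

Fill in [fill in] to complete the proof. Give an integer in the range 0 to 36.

Multiply the listed residues: 7 · 3 · 22 = 21 → 462.
Reducing modulo 37: 462 = 12·37 + 18, so 22^11 ≡ 18.

18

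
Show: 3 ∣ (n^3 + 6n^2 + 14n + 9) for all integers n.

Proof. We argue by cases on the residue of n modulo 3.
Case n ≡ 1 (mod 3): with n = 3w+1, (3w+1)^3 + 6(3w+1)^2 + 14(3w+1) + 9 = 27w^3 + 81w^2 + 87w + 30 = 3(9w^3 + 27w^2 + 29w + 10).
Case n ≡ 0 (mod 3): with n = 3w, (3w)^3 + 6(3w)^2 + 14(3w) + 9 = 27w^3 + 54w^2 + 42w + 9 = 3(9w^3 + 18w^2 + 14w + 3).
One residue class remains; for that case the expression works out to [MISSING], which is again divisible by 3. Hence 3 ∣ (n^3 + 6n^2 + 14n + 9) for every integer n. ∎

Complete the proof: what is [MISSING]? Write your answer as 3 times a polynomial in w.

3(9w^3 + 36w^2 + 50w + 23)

Only n ≡ 2 (mod 3) is unaccounted for. Put n = 3w+2:
(3w+2)^3 + 6(3w+2)^2 + 14(3w+2) + 9 expands to 27w^3 + 108w^2 + 150w + 69,
and factoring out 3 leaves 3(9w^3 + 36w^2 + 50w + 23).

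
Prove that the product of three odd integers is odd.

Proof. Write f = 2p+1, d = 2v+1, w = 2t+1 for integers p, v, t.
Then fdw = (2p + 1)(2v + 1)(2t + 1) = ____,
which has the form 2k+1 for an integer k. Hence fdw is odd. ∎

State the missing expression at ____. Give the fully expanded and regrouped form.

2(4ptv + 2pt + 2pv + p + 2tv + t + v) + 1

Expanding: (2p + 1)(2v + 1)(2t + 1) = 8ptv + 4pt + 4pv + 2p + 4tv + 2t + 2v + 1.
Every term except the constant is even, so this is 2(4ptv + 2pt + 2pv + p + 2tv + t + v) + 1,
and 4ptv + 2pt + 2pv + p + 2tv + t + v ∈ ℤ gives the required form.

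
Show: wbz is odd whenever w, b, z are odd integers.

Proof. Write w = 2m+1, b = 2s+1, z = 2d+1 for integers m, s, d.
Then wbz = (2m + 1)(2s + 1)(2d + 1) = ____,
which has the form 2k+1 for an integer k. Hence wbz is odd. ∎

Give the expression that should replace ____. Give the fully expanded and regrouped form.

(2m + 1)(2s + 1)(2d + 1) = 8dms + 4dm + 4ds + 2d + 4ms + 2m + 2s + 1
= 2(4dms + 2dm + 2ds + d + 2ms + m + s) + 1.
Since 4dms + 2dm + 2ds + d + 2ms + m + s is an integer, the product is of the form 2k+1 for an integer k.

2(4dms + 2dm + 2ds + d + 2ms + m + s) + 1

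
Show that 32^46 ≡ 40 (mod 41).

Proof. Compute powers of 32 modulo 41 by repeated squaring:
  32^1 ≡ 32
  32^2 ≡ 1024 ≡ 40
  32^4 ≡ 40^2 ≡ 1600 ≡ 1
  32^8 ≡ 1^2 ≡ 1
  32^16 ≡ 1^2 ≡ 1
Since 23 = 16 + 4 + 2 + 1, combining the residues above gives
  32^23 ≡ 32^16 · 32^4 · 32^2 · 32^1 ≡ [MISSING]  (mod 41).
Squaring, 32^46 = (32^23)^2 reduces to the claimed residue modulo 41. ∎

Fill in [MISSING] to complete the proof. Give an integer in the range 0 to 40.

32^16 · 32^4 · 32^2 · 32^1 ≡ 1 · 1 · 40 · 32 = 1280.
1280 mod 41 = 9, so 32^23 ≡ 9 (mod 41).

9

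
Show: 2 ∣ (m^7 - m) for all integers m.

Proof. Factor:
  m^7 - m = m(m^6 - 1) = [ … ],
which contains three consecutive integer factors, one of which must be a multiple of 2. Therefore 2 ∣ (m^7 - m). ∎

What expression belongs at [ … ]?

m^6 - 1 = (m^2 - 1)(m^4 + m^2 + 1), and m^2 - 1 = (m-1)(m+1).
So m(m^6 - 1) = (m - 1)m(m + 1)(m^4 + m^2 + 1).

(m - 1)m(m + 1)(m^4 + m^2 + 1)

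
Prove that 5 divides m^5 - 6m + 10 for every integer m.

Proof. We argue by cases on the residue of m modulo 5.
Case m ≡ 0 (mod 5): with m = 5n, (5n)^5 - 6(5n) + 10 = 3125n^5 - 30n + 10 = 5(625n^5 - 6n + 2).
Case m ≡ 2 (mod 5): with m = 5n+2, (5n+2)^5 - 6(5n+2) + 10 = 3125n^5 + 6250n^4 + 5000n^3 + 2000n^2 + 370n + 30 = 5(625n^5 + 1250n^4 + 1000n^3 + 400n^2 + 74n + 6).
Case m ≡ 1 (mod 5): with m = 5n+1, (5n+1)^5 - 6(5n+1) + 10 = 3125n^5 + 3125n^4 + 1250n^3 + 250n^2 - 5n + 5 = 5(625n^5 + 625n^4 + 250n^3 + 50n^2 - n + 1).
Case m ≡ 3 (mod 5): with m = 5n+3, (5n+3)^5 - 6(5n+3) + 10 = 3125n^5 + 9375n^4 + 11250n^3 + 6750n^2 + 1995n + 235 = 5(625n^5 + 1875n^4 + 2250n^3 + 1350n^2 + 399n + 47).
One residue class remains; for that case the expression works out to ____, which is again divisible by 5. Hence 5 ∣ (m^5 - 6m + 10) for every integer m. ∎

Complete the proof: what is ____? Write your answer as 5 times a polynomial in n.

5(625n^5 + 2500n^4 + 4000n^3 + 3200n^2 + 1274n + 202)

The residues treated are {0, 2, 1, 3}, so the missing case is m ≡ 4 (mod 5); write m = 5n+4.
Then (5n+4)^5 - 6(5n+4) + 10 = 3125n^5 + 12500n^4 + 20000n^3 + 16000n^2 + 6370n + 1010 = 5(625n^5 + 2500n^4 + 4000n^3 + 3200n^2 + 1274n + 202).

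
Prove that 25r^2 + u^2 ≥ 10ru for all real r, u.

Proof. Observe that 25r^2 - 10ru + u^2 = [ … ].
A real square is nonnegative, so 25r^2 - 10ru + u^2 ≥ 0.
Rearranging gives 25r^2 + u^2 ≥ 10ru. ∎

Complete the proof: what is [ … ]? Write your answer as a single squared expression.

25r^2 - 10ru + u^2 is a perfect-square trinomial: the outer terms are (5r)^2 and (u)^2, and the cross term is -2·5r·u.
So 25r^2 - 10ru + u^2 = (5r - u)^2 ≥ 0.

(5r - u)^2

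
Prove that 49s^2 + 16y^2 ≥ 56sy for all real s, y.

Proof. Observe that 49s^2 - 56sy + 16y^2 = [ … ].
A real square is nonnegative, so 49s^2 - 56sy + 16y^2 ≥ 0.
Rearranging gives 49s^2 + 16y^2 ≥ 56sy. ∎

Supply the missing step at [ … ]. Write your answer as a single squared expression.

(7s - 4y)^2

49s^2 - 56sy + 16y^2 is a perfect-square trinomial: the outer terms are (7s)^2 and (4y)^2, and the cross term is -2·7s·4y.
So 49s^2 - 56sy + 16y^2 = (7s - 4y)^2 ≥ 0.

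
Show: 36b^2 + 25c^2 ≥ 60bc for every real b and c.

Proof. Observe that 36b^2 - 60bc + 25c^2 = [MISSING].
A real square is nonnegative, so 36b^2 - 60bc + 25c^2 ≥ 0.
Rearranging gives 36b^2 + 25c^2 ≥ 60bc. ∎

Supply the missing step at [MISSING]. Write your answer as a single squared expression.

(6b - 5c)^2

The leading and trailing coefficients are 6^2 and 5^2, and 60 = 2·6·5, so the trinomial is (6b - 5c)^2.
Hence 36b^2 - 60bc + 25c^2 ≥ 0.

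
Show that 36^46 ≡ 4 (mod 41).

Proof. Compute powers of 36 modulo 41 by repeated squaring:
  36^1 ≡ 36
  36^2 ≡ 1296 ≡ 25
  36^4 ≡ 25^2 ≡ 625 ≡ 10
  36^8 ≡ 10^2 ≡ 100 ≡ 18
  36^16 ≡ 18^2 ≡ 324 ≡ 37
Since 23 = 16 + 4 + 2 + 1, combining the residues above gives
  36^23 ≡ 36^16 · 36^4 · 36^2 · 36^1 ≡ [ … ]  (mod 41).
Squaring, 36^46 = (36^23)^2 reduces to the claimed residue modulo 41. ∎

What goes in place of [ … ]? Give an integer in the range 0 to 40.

39

36^16 · 36^4 · 36^2 · 36^1 ≡ 37 · 10 · 25 · 36 = 333000.
333000 mod 41 = 39, so 36^23 ≡ 39 (mod 41).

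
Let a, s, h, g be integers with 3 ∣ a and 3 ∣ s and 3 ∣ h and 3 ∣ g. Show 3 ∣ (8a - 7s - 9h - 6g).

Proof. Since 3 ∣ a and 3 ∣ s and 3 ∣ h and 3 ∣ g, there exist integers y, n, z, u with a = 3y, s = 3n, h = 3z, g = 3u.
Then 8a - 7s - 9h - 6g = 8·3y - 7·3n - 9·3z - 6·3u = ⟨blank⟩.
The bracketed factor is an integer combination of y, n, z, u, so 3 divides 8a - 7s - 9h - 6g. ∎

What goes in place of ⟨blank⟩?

3(-7n - 6u + 8y - 9z)

Pull the common 3 out of every term: 8·3y - 7·3n - 9·3z - 6·3u = 3(-7n - 6u + 8y - 9z).
-7n - 6u + 8y - 9z is an integer, which exhibits the divisibility.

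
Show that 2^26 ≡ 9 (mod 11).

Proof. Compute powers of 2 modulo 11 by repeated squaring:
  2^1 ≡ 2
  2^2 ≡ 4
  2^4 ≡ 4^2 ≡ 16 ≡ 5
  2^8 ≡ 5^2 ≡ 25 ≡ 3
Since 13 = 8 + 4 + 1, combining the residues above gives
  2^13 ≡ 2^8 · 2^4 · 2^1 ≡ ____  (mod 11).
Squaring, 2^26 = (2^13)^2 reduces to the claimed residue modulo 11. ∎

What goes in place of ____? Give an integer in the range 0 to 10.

8

2^8 · 2^4 · 2^1 ≡ 3 · 5 · 2 = 30.
30 mod 11 = 8, so 2^13 ≡ 8 (mod 11).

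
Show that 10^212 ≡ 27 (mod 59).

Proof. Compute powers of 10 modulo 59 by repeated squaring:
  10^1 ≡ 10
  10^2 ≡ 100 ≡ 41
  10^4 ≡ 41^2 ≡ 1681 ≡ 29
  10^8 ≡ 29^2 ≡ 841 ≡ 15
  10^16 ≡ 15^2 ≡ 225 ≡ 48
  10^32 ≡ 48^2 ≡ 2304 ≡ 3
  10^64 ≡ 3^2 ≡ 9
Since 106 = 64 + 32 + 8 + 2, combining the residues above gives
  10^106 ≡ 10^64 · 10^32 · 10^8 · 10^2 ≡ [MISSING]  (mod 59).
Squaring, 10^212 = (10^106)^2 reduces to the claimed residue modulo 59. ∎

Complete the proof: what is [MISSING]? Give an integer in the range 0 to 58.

26

Multiply the listed residues: 9 · 3 · 15 · 41 = 27 → 405 → 16605.
Reducing modulo 59: 16605 = 281·59 + 26, so 10^106 ≡ 26.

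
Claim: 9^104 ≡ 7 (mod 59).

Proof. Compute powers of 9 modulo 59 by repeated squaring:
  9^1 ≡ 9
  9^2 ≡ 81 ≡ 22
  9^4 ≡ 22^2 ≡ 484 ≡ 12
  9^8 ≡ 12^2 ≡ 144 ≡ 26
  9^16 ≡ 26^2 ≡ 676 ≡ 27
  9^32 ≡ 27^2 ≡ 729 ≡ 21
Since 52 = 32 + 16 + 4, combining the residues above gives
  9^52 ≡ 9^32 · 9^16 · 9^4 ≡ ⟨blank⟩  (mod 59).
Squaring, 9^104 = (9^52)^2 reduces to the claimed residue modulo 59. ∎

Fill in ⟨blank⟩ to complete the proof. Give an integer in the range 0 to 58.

19

Multiply the listed residues: 21 · 27 · 12 = 567 → 6804.
Reducing modulo 59: 6804 = 115·59 + 19, so 9^52 ≡ 19.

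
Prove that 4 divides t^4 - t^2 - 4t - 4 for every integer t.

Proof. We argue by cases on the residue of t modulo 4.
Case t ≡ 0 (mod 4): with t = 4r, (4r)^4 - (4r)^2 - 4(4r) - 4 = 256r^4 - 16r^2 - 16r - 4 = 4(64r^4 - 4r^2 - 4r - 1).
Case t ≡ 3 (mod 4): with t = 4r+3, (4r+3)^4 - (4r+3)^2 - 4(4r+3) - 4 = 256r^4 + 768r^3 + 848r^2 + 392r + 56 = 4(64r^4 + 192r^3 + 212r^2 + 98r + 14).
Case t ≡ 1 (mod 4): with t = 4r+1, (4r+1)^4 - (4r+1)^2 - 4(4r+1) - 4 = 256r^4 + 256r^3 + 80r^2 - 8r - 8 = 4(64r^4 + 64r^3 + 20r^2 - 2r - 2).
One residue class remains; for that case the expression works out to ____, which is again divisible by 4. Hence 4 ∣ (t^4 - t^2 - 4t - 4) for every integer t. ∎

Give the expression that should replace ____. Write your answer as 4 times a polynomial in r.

Only t ≡ 2 (mod 4) is unaccounted for. Put t = 4r+2:
(4r+2)^4 - (4r+2)^2 - 4(4r+2) - 4 expands to 256r^4 + 512r^3 + 368r^2 + 96r,
and factoring out 4 leaves 4(64r^4 + 128r^3 + 92r^2 + 24r).

4(64r^4 + 128r^3 + 92r^2 + 24r)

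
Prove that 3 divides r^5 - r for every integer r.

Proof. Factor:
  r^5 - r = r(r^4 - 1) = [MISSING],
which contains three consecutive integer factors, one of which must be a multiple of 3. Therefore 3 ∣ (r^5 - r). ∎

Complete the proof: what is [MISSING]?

(r - 1)r(r + 1)(r^2 + 1)

r^4 - 1 = (r^2 - 1)(r^2 + 1), and r^2 - 1 = (r-1)(r+1).
So r(r^4 - 1) = (r - 1)r(r + 1)(r^2 + 1).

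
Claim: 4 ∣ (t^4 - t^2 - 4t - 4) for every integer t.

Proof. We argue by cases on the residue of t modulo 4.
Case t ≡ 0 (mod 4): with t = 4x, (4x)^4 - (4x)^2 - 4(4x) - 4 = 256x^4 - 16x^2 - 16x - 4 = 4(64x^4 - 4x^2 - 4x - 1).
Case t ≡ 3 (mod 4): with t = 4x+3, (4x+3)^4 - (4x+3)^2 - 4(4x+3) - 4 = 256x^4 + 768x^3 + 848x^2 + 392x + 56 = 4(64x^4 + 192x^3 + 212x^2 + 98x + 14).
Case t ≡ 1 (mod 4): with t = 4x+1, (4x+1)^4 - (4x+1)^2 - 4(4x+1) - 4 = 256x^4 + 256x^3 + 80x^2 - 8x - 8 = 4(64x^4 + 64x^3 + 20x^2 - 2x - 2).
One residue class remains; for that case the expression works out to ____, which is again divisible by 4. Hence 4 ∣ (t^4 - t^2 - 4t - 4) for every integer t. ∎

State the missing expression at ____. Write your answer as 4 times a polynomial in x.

Only t ≡ 2 (mod 4) is unaccounted for. Put t = 4x+2:
(4x+2)^4 - (4x+2)^2 - 4(4x+2) - 4 expands to 256x^4 + 512x^3 + 368x^2 + 96x,
and factoring out 4 leaves 4(64x^4 + 128x^3 + 92x^2 + 24x).

4(64x^4 + 128x^3 + 92x^2 + 24x)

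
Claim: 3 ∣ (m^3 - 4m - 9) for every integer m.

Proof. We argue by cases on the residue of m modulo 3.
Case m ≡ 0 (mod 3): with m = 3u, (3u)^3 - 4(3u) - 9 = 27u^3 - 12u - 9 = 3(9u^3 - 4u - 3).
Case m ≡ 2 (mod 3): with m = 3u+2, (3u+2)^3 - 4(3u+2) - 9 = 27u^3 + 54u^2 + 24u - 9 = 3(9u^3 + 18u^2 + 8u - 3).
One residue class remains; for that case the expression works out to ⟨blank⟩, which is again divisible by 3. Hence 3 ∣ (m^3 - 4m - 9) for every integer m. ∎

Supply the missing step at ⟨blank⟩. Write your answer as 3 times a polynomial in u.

3(9u^3 + 9u^2 - u - 4)

Only m ≡ 1 (mod 3) is unaccounted for. Put m = 3u+1:
(3u+1)^3 - 4(3u+1) - 9 expands to 27u^3 + 27u^2 - 3u - 12,
and factoring out 3 leaves 3(9u^3 + 9u^2 - u - 4).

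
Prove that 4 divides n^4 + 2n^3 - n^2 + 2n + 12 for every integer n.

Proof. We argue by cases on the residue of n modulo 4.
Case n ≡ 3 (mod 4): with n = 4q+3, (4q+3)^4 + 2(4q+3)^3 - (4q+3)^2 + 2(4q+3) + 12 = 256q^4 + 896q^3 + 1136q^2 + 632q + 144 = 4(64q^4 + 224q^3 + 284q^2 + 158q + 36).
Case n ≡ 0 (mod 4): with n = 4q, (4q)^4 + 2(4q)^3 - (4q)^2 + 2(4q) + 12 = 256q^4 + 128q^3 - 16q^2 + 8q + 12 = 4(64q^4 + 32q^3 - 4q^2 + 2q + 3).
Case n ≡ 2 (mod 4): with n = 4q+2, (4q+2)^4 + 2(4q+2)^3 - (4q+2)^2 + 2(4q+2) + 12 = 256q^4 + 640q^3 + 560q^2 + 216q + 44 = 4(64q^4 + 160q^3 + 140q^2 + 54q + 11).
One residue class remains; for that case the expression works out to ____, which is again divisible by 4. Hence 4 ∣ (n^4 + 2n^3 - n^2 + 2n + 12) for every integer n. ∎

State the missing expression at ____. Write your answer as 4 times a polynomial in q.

The residues treated are {3, 0, 2}, so the missing case is n ≡ 1 (mod 4); write n = 4q+1.
Then (4q+1)^4 + 2(4q+1)^3 - (4q+1)^2 + 2(4q+1) + 12 = 256q^4 + 384q^3 + 176q^2 + 40q + 16 = 4(64q^4 + 96q^3 + 44q^2 + 10q + 4).

4(64q^4 + 96q^3 + 44q^2 + 10q + 4)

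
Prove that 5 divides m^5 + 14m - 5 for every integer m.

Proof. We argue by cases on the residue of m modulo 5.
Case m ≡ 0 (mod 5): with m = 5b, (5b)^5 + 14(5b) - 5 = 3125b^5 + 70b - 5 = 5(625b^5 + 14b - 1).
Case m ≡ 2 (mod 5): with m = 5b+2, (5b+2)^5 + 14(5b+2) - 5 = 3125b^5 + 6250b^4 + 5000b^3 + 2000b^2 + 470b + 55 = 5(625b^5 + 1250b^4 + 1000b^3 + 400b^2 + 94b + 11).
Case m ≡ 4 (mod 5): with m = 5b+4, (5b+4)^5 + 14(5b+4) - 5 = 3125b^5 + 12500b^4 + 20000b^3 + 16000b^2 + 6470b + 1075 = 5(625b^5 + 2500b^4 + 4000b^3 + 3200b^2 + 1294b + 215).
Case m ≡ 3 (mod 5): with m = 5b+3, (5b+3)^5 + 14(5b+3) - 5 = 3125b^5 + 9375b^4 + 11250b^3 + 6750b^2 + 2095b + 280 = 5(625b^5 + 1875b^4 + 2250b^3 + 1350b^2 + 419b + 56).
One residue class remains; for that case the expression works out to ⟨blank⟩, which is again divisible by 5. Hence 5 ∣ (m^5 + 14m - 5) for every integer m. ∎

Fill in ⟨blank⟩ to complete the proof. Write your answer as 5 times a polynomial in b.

The residues treated are {0, 2, 4, 3}, so the missing case is m ≡ 1 (mod 5); write m = 5b+1.
Then (5b+1)^5 + 14(5b+1) - 5 = 3125b^5 + 3125b^4 + 1250b^3 + 250b^2 + 95b + 10 = 5(625b^5 + 625b^4 + 250b^3 + 50b^2 + 19b + 2).

5(625b^5 + 625b^4 + 250b^3 + 50b^2 + 19b + 2)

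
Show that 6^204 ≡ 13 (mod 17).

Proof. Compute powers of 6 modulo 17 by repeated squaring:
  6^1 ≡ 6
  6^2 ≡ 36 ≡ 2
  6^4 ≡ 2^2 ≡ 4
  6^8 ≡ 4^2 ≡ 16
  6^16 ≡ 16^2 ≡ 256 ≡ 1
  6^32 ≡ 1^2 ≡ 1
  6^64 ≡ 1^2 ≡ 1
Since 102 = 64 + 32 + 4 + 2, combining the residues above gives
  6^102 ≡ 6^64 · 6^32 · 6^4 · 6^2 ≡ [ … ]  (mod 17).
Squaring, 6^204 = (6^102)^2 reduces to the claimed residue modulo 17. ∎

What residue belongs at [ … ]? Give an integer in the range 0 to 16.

8

6^64 · 6^32 · 6^4 · 6^2 ≡ 1 · 1 · 4 · 2 = 8.
8 mod 17 = 8, so 6^102 ≡ 8 (mod 17).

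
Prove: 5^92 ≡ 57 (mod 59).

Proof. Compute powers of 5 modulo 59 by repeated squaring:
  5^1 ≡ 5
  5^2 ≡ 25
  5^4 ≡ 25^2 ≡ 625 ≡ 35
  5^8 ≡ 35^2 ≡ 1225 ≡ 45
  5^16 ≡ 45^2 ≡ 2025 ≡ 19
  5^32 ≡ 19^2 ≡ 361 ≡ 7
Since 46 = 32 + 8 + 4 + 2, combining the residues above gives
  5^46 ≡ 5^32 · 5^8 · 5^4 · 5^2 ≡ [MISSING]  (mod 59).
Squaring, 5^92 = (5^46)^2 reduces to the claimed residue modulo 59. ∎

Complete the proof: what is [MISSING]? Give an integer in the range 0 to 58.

36

5^32 · 5^8 · 5^4 · 5^2 ≡ 7 · 45 · 35 · 25 = 275625.
275625 mod 59 = 36, so 5^46 ≡ 36 (mod 59).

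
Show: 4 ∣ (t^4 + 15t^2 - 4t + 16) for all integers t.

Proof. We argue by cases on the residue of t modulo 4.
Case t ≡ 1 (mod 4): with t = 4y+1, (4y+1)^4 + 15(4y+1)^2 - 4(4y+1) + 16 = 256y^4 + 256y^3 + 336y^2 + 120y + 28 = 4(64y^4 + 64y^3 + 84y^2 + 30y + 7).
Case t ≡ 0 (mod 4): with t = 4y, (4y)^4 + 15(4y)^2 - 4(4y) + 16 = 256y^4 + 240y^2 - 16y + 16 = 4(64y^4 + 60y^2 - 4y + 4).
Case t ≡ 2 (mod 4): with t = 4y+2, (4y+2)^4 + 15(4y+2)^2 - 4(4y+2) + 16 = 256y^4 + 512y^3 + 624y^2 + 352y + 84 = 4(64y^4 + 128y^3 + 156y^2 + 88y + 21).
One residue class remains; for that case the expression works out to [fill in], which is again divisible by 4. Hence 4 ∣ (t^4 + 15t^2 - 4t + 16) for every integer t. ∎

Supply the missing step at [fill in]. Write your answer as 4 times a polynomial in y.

4(64y^4 + 192y^3 + 276y^2 + 194y + 55)

The residues treated are {1, 0, 2}, so the missing case is t ≡ 3 (mod 4); write t = 4y+3.
Then (4y+3)^4 + 15(4y+3)^2 - 4(4y+3) + 16 = 256y^4 + 768y^3 + 1104y^2 + 776y + 220 = 4(64y^4 + 192y^3 + 276y^2 + 194y + 55).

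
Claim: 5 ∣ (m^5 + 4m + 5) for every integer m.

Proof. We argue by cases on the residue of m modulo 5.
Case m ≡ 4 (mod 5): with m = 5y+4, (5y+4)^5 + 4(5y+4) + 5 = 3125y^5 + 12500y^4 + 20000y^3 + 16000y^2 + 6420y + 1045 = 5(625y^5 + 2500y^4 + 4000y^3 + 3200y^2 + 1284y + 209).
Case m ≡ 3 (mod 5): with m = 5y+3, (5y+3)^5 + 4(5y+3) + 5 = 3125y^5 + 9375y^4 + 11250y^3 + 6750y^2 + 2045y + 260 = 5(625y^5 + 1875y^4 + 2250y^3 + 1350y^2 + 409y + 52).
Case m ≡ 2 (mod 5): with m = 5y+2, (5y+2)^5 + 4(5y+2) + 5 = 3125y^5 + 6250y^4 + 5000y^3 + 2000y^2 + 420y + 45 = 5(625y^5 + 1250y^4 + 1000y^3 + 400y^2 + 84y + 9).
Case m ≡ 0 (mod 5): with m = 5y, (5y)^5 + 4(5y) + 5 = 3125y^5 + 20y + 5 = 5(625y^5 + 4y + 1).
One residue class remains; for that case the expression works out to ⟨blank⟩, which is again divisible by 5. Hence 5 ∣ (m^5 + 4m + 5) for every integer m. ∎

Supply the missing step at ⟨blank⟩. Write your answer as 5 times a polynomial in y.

The residues treated are {4, 3, 2, 0}, so the missing case is m ≡ 1 (mod 5); write m = 5y+1.
Then (5y+1)^5 + 4(5y+1) + 5 = 3125y^5 + 3125y^4 + 1250y^3 + 250y^2 + 45y + 10 = 5(625y^5 + 625y^4 + 250y^3 + 50y^2 + 9y + 2).

5(625y^5 + 625y^4 + 250y^3 + 50y^2 + 9y + 2)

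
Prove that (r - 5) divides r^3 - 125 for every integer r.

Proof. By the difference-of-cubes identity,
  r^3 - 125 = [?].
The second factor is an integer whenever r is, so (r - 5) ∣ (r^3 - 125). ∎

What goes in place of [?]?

Polynomial division of r^3 - 125 by r - 5 leaves remainder 0 and quotient r^2 + 5r + 25.
Hence r^3 - 125 = (r - 5)(r^2 + 5r + 25).

(r - 5)(r^2 + 5r + 25)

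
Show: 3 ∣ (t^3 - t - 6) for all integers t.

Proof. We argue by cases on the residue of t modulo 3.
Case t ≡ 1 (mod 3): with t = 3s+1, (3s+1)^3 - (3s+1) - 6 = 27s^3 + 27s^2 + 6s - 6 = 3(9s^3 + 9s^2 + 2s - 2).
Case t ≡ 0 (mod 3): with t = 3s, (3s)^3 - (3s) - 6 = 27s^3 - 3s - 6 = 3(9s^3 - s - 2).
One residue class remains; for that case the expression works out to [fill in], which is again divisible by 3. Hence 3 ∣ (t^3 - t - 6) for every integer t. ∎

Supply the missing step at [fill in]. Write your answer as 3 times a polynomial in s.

Only t ≡ 2 (mod 3) is unaccounted for. Put t = 3s+2:
(3s+2)^3 - (3s+2) - 6 expands to 27s^3 + 54s^2 + 33s,
and factoring out 3 leaves 3(9s^3 + 18s^2 + 11s).

3(9s^3 + 18s^2 + 11s)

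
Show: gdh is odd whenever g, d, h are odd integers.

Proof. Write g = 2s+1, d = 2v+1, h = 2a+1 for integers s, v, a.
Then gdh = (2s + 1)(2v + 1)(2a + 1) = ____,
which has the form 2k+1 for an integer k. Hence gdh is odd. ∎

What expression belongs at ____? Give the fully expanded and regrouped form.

2(4asv + 2as + 2av + a + 2sv + s + v) + 1

(2s + 1)(2v + 1)(2a + 1) = 8asv + 4as + 4av + 2a + 4sv + 2s + 2v + 1
= 2(4asv + 2as + 2av + a + 2sv + s + v) + 1.
Since 4asv + 2as + 2av + a + 2sv + s + v is an integer, the product is of the form 2k+1 for an integer k.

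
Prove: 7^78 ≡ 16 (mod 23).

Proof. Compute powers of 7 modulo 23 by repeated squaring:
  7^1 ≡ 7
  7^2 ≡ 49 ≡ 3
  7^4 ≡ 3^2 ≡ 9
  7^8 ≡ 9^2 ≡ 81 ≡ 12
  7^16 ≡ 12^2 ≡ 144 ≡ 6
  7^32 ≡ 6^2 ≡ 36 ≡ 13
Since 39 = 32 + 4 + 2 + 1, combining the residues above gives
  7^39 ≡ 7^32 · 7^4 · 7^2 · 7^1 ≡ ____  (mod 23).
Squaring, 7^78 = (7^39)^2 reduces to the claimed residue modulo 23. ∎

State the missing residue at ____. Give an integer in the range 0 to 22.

19

Multiply the listed residues: 13 · 9 · 3 · 7 = 117 → 351 → 2457.
Reducing modulo 23: 2457 = 106·23 + 19, so 7^39 ≡ 19.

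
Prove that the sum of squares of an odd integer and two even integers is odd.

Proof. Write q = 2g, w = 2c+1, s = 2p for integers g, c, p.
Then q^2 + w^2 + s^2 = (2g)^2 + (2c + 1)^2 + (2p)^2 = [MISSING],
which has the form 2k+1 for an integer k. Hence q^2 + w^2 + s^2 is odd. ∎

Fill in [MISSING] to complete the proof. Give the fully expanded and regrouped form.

(2g)^2 + (2c + 1)^2 + (2p)^2 = 4c^2 + 4c + 4g^2 + 4p^2 + 1
= 2(2c^2 + 2c + 2g^2 + 2p^2) + 1.
Since 2c^2 + 2c + 2g^2 + 2p^2 is an integer, the sum of squares is of the form 2k+1 for an integer k.

2(2c^2 + 2c + 2g^2 + 2p^2) + 1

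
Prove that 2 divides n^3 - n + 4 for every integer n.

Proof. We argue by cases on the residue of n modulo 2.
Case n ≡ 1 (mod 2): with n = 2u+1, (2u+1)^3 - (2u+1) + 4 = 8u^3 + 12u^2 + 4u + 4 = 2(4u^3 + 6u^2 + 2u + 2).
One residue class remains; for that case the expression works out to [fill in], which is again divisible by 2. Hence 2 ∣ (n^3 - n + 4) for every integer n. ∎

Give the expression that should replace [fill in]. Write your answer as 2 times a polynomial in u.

2(4u^3 - u + 2)

Only n ≡ 0 (mod 2) is unaccounted for. Put n = 2u:
(2u)^3 - (2u) + 4 expands to 8u^3 - 2u + 4,
and factoring out 2 leaves 2(4u^3 - u + 2).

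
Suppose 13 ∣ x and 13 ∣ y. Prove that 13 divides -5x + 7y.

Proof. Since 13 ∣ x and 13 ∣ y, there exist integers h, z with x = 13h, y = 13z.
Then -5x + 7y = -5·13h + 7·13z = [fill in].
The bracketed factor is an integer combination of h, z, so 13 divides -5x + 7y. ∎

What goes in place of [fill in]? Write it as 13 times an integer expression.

13(-5h + 7z)

Each term has a factor of 13: -5·13h + 7·13z = 13·(-5h + 7z).
Since -5h + 7z is an integer, 13 ∣ (-5x + 7y).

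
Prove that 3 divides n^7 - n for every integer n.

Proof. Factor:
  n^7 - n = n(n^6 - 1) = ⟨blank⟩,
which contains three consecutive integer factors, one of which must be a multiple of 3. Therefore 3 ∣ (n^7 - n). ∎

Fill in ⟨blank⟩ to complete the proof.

n^6 - 1 = (n^2 - 1)(n^4 + n^2 + 1), and n^2 - 1 = (n-1)(n+1).
So n(n^6 - 1) = (n - 1)n(n + 1)(n^4 + n^2 + 1).

(n - 1)n(n + 1)(n^4 + n^2 + 1)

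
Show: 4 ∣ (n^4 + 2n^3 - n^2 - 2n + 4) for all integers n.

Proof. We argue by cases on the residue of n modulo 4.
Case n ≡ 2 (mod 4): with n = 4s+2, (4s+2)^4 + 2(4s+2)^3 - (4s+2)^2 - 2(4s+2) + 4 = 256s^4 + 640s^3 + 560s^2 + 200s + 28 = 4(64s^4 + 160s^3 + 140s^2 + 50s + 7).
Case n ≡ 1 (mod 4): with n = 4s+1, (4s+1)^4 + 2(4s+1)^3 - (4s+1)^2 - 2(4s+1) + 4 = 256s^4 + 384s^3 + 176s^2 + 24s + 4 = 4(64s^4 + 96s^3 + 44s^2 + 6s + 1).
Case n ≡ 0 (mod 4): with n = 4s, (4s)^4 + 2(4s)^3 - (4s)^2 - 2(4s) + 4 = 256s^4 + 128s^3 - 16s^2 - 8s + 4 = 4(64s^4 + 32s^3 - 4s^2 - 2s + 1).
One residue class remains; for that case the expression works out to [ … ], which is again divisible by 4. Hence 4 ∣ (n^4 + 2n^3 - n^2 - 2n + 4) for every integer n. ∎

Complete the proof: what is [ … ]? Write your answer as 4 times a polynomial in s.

Only n ≡ 3 (mod 4) is unaccounted for. Put n = 4s+3:
(4s+3)^4 + 2(4s+3)^3 - (4s+3)^2 - 2(4s+3) + 4 expands to 256s^4 + 896s^3 + 1136s^2 + 616s + 124,
and factoring out 4 leaves 4(64s^4 + 224s^3 + 284s^2 + 154s + 31).

4(64s^4 + 224s^3 + 284s^2 + 154s + 31)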